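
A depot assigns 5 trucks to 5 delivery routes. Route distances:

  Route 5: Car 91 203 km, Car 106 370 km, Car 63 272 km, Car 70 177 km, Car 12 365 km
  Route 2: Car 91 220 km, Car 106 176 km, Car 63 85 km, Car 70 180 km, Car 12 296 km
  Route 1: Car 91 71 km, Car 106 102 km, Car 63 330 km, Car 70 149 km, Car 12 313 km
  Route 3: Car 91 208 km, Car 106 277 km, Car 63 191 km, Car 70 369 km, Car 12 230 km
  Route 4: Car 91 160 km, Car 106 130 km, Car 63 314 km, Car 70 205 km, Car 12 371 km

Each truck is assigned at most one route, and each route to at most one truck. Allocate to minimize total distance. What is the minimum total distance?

Minimum total: 693 km

Optimal: Car 91→Route 1 (71 km), Car 106→Route 4 (130 km), Car 63→Route 2 (85 km), Car 70→Route 5 (177 km), Car 12→Route 3 (230 km) — total 71+130+85+177+230 = 693 km.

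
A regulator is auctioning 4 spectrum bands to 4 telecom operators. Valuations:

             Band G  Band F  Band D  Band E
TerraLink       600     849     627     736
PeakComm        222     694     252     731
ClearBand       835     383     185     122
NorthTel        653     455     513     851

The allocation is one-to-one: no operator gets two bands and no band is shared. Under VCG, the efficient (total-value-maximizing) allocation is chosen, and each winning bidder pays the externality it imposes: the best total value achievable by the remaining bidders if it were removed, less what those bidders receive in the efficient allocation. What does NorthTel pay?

Efficient allocation: TerraLink→Band D ($627M), PeakComm→Band F ($694M), ClearBand→Band G ($835M), NorthTel→Band E ($851M); total welfare W = $3007M.
NorthTel receives Band E at value $851M, so the others get W − 851 = $2156M.
Without NorthTel: best allocation of the remaining 3 bidders over all 4 bands is TerraLink→Band F ($849M), PeakComm→Band E ($731M), ClearBand→Band G ($835M), total $2415M.
VCG payment = (others' best without NorthTel) − (others' welfare with NorthTel) = 2415 − 2156 = $259M.

NorthTel pays $259M.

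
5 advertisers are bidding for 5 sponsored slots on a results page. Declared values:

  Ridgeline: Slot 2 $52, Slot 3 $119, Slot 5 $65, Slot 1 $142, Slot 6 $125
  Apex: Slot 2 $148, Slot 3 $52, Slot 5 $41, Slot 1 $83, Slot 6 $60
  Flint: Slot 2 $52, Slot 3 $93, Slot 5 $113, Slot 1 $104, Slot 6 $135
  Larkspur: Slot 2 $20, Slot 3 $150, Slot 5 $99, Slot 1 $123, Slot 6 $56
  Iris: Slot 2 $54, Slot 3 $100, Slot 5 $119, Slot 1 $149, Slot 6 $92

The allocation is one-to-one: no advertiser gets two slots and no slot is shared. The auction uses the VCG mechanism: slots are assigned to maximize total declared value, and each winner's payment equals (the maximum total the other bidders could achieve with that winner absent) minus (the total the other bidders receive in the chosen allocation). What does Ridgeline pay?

Ridgeline pays $30.

Efficient allocation: Ridgeline→Slot 1 ($142), Apex→Slot 2 ($148), Flint→Slot 6 ($135), Larkspur→Slot 3 ($150), Iris→Slot 5 ($119); total welfare W = $694.
Ridgeline receives Slot 1 at value $142, so the others get W − 142 = $552.
Without Ridgeline: best allocation of the remaining 4 bidders over all 5 slots is Apex→Slot 2 ($148), Flint→Slot 6 ($135), Larkspur→Slot 3 ($150), Iris→Slot 1 ($149), total $582.
VCG payment = (others' best without Ridgeline) − (others' welfare with Ridgeline) = 582 − 552 = $30.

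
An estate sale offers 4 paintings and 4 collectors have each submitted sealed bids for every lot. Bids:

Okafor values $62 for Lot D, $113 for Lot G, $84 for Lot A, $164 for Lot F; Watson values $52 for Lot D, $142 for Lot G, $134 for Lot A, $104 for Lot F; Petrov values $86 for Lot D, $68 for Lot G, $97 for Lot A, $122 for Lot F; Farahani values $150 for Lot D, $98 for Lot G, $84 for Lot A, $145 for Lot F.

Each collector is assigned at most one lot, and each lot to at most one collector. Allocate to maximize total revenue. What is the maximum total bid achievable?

Maximum total: $553

Optimal: Okafor→Lot F ($164), Watson→Lot G ($142), Petrov→Lot A ($97), Farahani→Lot D ($150) — total 164+142+97+150 = $553.
Swapping Watson↔Petrov (Watson→Lot A $134, Petrov→Lot G $68) loses 37.
Every other assignment is strictly worse.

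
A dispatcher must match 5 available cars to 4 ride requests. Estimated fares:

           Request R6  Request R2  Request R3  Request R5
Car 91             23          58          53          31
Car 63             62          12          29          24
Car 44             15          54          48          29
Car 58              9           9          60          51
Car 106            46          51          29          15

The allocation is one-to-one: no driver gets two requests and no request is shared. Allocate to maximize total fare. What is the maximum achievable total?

Optimal: Car 63→Request R6 ($62), Car 44→Request R2 ($54), Car 91→Request R3 ($53), Car 58→Request R5 ($51) — total 62+54+53+51 = $220.
Row-greedy (each driver in turn takes its best remaining request) gives $219, worse by 1.
No other one-to-one assignment exceeds $220.

Maximum total: $220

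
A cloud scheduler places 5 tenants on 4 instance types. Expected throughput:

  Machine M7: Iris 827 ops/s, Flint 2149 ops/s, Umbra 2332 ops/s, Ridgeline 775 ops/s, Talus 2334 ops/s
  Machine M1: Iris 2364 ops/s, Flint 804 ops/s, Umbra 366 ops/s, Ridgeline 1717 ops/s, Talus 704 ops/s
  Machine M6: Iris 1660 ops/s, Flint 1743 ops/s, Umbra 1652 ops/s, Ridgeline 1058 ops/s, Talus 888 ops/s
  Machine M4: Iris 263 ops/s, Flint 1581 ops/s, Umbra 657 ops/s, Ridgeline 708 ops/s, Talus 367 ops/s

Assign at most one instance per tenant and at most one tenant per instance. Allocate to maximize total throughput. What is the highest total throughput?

Maximum total: 7931 ops/s

This is a one-to-one assignment (maximum-weight bipartite matching).
Optimal: Talus→Machine M7 (2334 ops/s), Iris→Machine M1 (2364 ops/s), Umbra→Machine M6 (1652 ops/s), Flint→Machine M4 (1581 ops/s) — total 2334+2364+1652+1581 = 7931 ops/s.
Row-greedy (each tenant in turn takes its best remaining instance) gives 6873 ops/s, worse by 1058.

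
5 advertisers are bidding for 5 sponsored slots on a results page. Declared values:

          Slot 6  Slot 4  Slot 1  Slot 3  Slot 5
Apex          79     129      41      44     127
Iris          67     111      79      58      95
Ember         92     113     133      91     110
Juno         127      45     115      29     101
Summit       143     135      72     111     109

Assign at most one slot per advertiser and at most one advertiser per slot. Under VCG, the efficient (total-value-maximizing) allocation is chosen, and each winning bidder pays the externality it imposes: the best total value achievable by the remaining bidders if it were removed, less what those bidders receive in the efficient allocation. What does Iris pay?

Efficient allocation: Apex→Slot 5 ($127), Iris→Slot 4 ($111), Ember→Slot 1 ($133), Juno→Slot 6 ($127), Summit→Slot 3 ($111); total welfare W = $609.
Iris receives Slot 4 at value $111, so the others get W − 111 = $498.
Without Iris: best allocation of the remaining 4 bidders over all 5 slots is Apex→Slot 5 ($127), Ember→Slot 1 ($133), Juno→Slot 6 ($127), Summit→Slot 4 ($135), total $522.
VCG payment = (others' best without Iris) − (others' welfare with Iris) = 522 − 498 = $24.

Iris pays $24.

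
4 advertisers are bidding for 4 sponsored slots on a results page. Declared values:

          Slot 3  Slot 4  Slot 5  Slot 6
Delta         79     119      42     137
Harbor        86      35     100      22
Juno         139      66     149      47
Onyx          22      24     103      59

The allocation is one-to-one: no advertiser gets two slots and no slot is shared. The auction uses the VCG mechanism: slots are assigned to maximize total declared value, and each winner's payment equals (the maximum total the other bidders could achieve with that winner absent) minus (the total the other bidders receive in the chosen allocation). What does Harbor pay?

Efficient allocation: Delta→Slot 4 ($119), Harbor→Slot 5 ($100), Juno→Slot 3 ($139), Onyx→Slot 6 ($59); total welfare W = $417.
Harbor receives Slot 5 at value $100, so the others get W − 100 = $317.
Without Harbor: best allocation of the remaining 3 bidders over all 4 slots is Delta→Slot 6 ($137), Juno→Slot 3 ($139), Onyx→Slot 5 ($103), total $379.
VCG payment = (others' best without Harbor) − (others' welfare with Harbor) = 379 − 317 = $62.

Harbor pays $62.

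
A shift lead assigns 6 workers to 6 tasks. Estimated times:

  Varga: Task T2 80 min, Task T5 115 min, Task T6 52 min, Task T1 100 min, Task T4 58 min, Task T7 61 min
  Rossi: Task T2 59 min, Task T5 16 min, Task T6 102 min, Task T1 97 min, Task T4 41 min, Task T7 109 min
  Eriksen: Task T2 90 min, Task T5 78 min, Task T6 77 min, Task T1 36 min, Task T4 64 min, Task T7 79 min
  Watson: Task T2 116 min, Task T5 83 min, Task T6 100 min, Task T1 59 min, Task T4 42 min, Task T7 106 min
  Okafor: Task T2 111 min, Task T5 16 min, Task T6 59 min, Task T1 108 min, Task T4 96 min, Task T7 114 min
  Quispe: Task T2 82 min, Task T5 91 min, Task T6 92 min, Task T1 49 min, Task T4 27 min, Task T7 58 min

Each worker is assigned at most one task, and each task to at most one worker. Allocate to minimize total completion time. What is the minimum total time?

Optimal: Varga→Task T6 (52 min), Rossi→Task T2 (59 min), Eriksen→Task T1 (36 min), Watson→Task T4 (42 min), Okafor→Task T5 (16 min), Quispe→Task T7 (58 min) — total 52+59+36+42+16+58 = 263 min.
Row-greedy (each worker in turn takes its cheapest remaining task) gives 315 min, worse by 52.
No other one-to-one assignment undercuts 263 min.

Minimum total: 263 min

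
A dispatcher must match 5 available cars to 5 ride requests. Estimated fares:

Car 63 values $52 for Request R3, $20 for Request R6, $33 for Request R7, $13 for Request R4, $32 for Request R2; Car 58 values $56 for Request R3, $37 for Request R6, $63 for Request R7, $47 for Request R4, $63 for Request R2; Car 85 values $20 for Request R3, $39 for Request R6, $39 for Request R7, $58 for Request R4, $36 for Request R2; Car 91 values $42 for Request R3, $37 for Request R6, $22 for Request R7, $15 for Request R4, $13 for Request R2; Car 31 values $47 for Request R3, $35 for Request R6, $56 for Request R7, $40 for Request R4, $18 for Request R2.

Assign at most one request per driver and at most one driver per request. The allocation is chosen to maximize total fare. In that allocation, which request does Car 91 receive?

This is the linear assignment problem.
Optimal: Car 63→Request R3 ($52), Car 58→Request R2 ($63), Car 85→Request R4 ($58), Car 91→Request R6 ($37), Car 31→Request R7 ($56) — total 52+63+58+37+56 = $266.
Next-best assignment: Car 63→Request R6, Car 58→Request R2, Car 85→Request R4, Car 91→Request R3, Car 31→Request R7 = $239.
Checked against all permutations: $266 is optimal.
Car 91's own top request is Request R3 ($42), but forcing Car 91→Request R3 and reassigning the rest optimally gives only $239 — worse by 27.

Car 91 receives Request R6.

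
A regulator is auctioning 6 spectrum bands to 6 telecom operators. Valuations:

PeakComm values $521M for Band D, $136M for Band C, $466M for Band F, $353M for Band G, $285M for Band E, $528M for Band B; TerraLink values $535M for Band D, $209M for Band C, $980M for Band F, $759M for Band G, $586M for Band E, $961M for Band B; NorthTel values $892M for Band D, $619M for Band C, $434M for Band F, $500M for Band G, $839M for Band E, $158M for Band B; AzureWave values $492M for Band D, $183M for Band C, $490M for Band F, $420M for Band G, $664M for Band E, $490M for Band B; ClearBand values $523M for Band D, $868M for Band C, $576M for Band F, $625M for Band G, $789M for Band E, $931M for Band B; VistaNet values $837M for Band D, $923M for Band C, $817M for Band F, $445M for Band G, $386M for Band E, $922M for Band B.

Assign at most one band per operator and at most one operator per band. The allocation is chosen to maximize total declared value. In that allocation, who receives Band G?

This is a one-to-one assignment (maximum-weight bipartite matching).
Optimal: PeakComm→Band G ($353M), TerraLink→Band F ($980M), NorthTel→Band D ($892M), AzureWave→Band E ($664M), ClearBand→Band B ($931M), VistaNet→Band C ($923M) — total 353+980+892+664+931+923 = $4743M.
Row-greedy (each operator in turn takes its best remaining band) gives $4377M, worse by 366.
Next-best assignment: PeakComm→Band G, TerraLink→Band F, NorthTel→Band D, AzureWave→Band E, ClearBand→Band C, VistaNet→Band B = $4679M.
Every other assignment is strictly worse.
PeakComm's own top band is Band B ($528M), but forcing PeakComm→Band B and reassigning the rest optimally gives only $4612M — worse by 131.

PeakComm receives Band G.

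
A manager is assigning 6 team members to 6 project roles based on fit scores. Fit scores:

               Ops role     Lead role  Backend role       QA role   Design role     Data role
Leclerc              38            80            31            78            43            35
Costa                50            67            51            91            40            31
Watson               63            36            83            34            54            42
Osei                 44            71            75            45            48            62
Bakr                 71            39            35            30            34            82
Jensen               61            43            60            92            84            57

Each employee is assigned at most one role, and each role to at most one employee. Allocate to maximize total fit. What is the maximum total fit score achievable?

Optimal: Leclerc→Lead role (80 pts), Costa→QA role (91 pts), Watson→Ops role (63 pts), Osei→Backend role (75 pts), Bakr→Data role (82 pts), Jensen→Design role (84 pts) — total 80+91+63+75+82+84 = 475 pts.
Row-greedy (each employee in turn takes its best remaining role) gives 471 pts, worse by 4.
Next-best assignment: Leclerc→Lead role, Costa→QA role, Watson→Backend role, Osei→Data role, Bakr→Ops role, Jensen→Design role = 471 pts.
Swapping Leclerc↔Watson (Leclerc→Ops role 38 pts, Watson→Lead role 36 pts) loses 69.
Every other assignment is strictly worse.

Maximum total: 475 pts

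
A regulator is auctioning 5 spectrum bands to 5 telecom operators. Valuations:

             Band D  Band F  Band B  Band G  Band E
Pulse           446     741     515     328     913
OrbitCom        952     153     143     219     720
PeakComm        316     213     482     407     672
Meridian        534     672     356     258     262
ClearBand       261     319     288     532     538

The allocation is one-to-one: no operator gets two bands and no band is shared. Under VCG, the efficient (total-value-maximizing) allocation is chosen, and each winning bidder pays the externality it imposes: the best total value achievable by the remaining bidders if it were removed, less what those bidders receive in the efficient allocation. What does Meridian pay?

Meridian pays $18M.

Efficient allocation: Pulse→Band E ($913M), OrbitCom→Band D ($952M), PeakComm→Band B ($482M), Meridian→Band F ($672M), ClearBand→Band G ($532M); total welfare W = $3551M.
Meridian receives Band F at value $672M, so the others get W − 672 = $2879M.
Without Meridian: best allocation of the remaining 4 bidders over all 5 bands is Pulse→Band F ($741M), OrbitCom→Band D ($952M), PeakComm→Band E ($672M), ClearBand→Band G ($532M), total $2897M.
VCG payment = (others' best without Meridian) − (others' welfare with Meridian) = 2897 − 2879 = $18M.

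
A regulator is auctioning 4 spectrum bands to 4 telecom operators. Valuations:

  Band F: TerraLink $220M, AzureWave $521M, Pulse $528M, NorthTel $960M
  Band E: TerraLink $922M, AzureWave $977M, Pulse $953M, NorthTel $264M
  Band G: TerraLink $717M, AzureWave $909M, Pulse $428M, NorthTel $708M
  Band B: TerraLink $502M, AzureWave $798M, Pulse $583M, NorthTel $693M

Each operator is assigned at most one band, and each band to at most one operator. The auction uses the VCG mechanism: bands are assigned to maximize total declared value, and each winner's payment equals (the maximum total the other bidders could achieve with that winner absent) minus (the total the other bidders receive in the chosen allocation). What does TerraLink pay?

TerraLink pays $111M.

Efficient allocation: TerraLink→Band G ($717M), AzureWave→Band B ($798M), Pulse→Band E ($953M), NorthTel→Band F ($960M); total welfare W = $3428M.
TerraLink receives Band G at value $717M, so the others get W − 717 = $2711M.
Without TerraLink: best allocation of the remaining 3 bidders over all 4 bands is AzureWave→Band G ($909M), Pulse→Band E ($953M), NorthTel→Band F ($960M), total $2822M.
VCG payment = (others' best without TerraLink) − (others' welfare with TerraLink) = 2822 − 2711 = $111M.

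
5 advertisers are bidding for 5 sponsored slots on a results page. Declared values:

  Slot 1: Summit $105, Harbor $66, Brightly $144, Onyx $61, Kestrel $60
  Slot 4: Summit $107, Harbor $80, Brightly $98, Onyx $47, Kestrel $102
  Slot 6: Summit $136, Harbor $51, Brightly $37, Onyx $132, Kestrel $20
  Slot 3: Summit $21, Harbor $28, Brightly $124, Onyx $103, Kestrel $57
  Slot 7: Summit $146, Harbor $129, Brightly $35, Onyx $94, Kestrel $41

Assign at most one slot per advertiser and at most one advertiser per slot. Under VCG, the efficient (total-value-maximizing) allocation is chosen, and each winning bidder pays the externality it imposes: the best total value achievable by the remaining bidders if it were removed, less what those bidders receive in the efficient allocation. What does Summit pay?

Summit pays $29.

Efficient allocation: Summit→Slot 6 ($136), Harbor→Slot 7 ($129), Brightly→Slot 1 ($144), Onyx→Slot 3 ($103), Kestrel→Slot 4 ($102); total welfare W = $614.
Summit receives Slot 6 at value $136, so the others get W − 136 = $478.
Without Summit: best allocation of the remaining 4 bidders over all 5 slots is Harbor→Slot 7 ($129), Brightly→Slot 1 ($144), Onyx→Slot 6 ($132), Kestrel→Slot 4 ($102), total $507.
VCG payment = (others' best without Summit) − (others' welfare with Summit) = 507 − 478 = $29.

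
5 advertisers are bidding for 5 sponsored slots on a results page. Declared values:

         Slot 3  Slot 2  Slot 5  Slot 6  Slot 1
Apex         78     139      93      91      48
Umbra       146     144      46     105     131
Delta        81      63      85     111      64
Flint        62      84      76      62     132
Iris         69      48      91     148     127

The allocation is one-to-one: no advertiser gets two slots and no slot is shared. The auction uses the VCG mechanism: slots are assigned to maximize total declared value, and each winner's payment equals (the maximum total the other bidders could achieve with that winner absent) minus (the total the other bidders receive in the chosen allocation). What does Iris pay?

Efficient allocation: Apex→Slot 2 ($139), Umbra→Slot 3 ($146), Delta→Slot 5 ($85), Flint→Slot 1 ($132), Iris→Slot 6 ($148); total welfare W = $650.
Iris receives Slot 6 at value $148, so the others get W − 148 = $502.
Without Iris: best allocation of the remaining 4 bidders over all 5 slots is Apex→Slot 2 ($139), Umbra→Slot 3 ($146), Delta→Slot 6 ($111), Flint→Slot 1 ($132), total $528.
VCG payment = (others' best without Iris) − (others' welfare with Iris) = 528 − 502 = $26.

Iris pays $26.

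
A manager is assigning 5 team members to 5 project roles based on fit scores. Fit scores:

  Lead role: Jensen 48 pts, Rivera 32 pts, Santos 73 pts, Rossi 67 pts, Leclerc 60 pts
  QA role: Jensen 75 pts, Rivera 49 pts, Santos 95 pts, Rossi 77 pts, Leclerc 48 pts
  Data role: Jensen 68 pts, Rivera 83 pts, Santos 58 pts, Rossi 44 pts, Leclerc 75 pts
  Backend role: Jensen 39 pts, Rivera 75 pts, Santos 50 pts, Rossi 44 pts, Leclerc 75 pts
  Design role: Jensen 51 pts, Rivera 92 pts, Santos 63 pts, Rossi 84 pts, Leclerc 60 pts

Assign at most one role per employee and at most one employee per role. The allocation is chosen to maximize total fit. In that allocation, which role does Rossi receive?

Rossi receives Lead role.

Optimal: Jensen→Data role (68 pts), Rivera→Design role (92 pts), Santos→QA role (95 pts), Rossi→Lead role (67 pts), Leclerc→Backend role (75 pts) — total 68+92+95+67+75 = 397 pts.
Column-greedy (each role in turn goes to its best remaining employee) gives 359 pts, worse by 38.
Next-best assignment: Jensen→QA role, Rivera→Data role, Santos→Lead role, Rossi→Design role, Leclerc→Backend role = 390 pts.
Swapping Rossi↔Jensen (Rossi→Data role 44 pts, Jensen→Lead role 48 pts) loses 43.
Every other assignment is strictly worse.
Rossi's own top role is Design role (84 pts), but forcing Rossi→Design role and reassigning the rest optimally gives only 390 pts — worse by 7.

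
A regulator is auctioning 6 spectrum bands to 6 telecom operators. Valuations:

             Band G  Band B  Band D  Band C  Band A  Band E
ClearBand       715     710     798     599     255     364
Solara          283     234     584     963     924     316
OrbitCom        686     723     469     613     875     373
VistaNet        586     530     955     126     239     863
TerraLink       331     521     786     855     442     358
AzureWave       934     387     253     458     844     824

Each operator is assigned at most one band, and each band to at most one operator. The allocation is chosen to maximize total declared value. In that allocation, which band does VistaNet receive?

Optimal: ClearBand→Band B ($710M), Solara→Band C ($963M), OrbitCom→Band A ($875M), VistaNet→Band E ($863M), TerraLink→Band D ($786M), AzureWave→Band G ($934M) — total 710+963+875+863+786+934 = $5131M.
Row-greedy (each operator in turn takes its best remaining band) gives $4954M, worse by 177.
No other one-to-one assignment exceeds $5131M.
VistaNet's own top band is Band D ($955M), but forcing VistaNet→Band D and reassigning the rest optimally gives only $4996M — worse by 135.

VistaNet receives Band E.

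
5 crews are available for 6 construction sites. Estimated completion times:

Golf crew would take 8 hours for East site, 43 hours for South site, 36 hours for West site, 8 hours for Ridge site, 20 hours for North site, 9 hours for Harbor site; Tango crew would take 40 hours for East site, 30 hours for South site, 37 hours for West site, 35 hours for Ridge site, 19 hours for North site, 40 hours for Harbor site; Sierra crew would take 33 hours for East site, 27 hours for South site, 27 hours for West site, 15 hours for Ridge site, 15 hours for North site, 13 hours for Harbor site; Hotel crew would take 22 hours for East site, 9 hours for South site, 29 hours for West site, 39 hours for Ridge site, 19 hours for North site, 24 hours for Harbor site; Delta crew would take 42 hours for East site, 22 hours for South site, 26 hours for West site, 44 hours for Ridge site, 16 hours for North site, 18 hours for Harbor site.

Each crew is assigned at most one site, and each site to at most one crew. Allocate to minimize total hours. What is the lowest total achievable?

Minimum total: 69 hours

Optimal: Golf crew→East site (8 hours), Tango crew→North site (19 hours), Sierra crew→Ridge site (15 hours), Hotel crew→South site (9 hours), Delta crew→Harbor site (18 hours) — total 8+19+15+9+18 = 69 hours.
Row-greedy (each crew in turn takes its cheapest remaining site) gives 75 hours, worse by 6.
Every other assignment is strictly worse.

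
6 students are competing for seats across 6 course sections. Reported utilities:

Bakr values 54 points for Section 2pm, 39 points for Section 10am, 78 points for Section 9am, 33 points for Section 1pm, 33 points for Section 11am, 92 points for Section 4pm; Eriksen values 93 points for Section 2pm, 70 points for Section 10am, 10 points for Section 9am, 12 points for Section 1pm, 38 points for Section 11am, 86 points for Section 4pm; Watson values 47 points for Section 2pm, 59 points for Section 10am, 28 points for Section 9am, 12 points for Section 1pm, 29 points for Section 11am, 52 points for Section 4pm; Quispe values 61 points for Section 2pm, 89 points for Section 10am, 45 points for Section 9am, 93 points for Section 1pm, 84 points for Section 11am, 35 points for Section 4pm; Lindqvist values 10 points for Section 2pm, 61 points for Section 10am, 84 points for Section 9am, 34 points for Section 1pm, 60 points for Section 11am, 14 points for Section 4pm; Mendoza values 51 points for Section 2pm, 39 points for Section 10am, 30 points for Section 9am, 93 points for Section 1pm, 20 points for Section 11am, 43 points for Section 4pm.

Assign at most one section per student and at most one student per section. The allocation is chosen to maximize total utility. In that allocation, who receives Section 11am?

Optimal: Bakr→Section 4pm (92 points), Eriksen→Section 2pm (93 points), Watson→Section 10am (59 points), Quispe→Section 11am (84 points), Lindqvist→Section 9am (84 points), Mendoza→Section 1pm (93 points) — total 92+93+59+84+84+93 = 505 points.
Column-greedy (each section in turn goes to its best remaining student) gives 444 points, worse by 61.
Next-best assignment: Bakr→Section 4pm, Eriksen→Section 2pm, Watson→Section 11am, Quispe→Section 10am, Lindqvist→Section 9am, Mendoza→Section 1pm = 480 points.
Quispe's own top section is Section 1pm (93 points), but forcing Quispe→Section 1pm and reassigning the rest optimally gives only 441 points — worse by 64.

Quispe receives Section 11am.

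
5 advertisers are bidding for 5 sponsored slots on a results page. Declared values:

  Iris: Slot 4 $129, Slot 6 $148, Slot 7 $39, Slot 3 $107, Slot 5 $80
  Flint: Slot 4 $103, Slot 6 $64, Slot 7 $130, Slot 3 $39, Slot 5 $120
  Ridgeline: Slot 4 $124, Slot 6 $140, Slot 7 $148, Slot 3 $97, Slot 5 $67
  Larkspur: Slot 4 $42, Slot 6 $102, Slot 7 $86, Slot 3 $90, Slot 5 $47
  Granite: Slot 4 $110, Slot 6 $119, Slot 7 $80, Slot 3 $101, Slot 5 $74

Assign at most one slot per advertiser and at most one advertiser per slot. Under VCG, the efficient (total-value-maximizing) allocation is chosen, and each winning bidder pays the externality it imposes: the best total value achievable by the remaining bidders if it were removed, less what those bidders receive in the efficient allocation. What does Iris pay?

Efficient allocation: Iris→Slot 6 ($148), Flint→Slot 5 ($120), Ridgeline→Slot 7 ($148), Larkspur→Slot 3 ($90), Granite→Slot 4 ($110); total welfare W = $616.
Iris receives Slot 6 at value $148, so the others get W − 148 = $468.
Without Iris: best allocation of the remaining 4 bidders over all 5 slots is Flint→Slot 5 ($120), Ridgeline→Slot 7 ($148), Larkspur→Slot 6 ($102), Granite→Slot 4 ($110), total $480.
VCG payment = (others' best without Iris) − (others' welfare with Iris) = 480 − 468 = $12.

Iris pays $12.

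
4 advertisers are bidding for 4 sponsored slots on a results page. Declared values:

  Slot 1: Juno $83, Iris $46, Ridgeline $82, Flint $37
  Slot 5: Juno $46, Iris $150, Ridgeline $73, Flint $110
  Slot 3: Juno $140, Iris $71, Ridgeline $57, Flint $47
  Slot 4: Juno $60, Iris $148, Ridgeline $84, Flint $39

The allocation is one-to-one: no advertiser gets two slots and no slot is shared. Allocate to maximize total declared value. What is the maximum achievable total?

This is the linear assignment problem.
Optimal: Juno→Slot 3 ($140), Iris→Slot 4 ($148), Ridgeline→Slot 1 ($82), Flint→Slot 5 ($110) — total 140+148+82+110 = $480.
Row-greedy (each advertiser in turn takes its best remaining slot) gives $411, worse by 69.
Next-best assignment: Juno→Slot 3, Iris→Slot 5, Ridgeline→Slot 1, Flint→Slot 4 = $411.
Swapping Flint↔Juno (Flint→Slot 3 $47, Juno→Slot 5 $46) loses 157.
Every other assignment is strictly worse.

Maximum total: $480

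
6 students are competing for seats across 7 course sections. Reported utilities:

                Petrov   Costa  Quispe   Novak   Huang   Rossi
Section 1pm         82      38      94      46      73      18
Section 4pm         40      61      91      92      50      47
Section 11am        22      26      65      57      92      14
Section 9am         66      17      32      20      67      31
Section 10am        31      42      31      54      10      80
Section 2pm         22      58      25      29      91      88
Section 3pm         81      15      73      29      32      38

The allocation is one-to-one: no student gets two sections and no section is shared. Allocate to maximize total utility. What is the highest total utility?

Optimal: Petrov→Section 3pm (81 points), Costa→Section 2pm (58 points), Quispe→Section 1pm (94 points), Novak→Section 4pm (92 points), Huang→Section 11am (92 points), Rossi→Section 10am (80 points) — total 81+58+94+92+92+80 = 497 points.
Row-greedy (each student in turn takes its best remaining section) gives 444 points, worse by 53.
Next-best assignment: Petrov→Section 3pm, Costa→Section 10am, Quispe→Section 1pm, Novak→Section 4pm, Huang→Section 11am, Rossi→Section 2pm = 489 points.

Max total: 497 points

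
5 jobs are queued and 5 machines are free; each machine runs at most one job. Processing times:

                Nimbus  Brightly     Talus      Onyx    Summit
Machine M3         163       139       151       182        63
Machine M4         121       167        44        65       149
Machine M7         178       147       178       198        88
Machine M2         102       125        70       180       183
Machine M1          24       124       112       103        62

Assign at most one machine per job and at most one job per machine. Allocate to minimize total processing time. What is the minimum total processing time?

This is a one-to-one assignment (minimum-cost bipartite matching).
Optimal: Nimbus→Machine M1 (24 min), Brightly→Machine M7 (147 min), Talus→Machine M2 (70 min), Onyx→Machine M4 (65 min), Summit→Machine M3 (63 min) — total 24+147+70+65+63 = 369 min.
Row-greedy (each job in turn takes its cheapest remaining machine) gives 463 min, worse by 94.
Checked against all permutations: 369 min is optimal.

Minimum total: 369 min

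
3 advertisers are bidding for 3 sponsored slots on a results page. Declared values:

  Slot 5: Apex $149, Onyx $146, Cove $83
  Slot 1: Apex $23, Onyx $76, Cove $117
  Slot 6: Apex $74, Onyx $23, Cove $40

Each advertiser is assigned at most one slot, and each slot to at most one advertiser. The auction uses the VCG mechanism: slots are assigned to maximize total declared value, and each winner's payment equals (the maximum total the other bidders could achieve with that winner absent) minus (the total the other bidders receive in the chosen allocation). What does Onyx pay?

Onyx pays $75.

Efficient allocation: Apex→Slot 6 ($74), Onyx→Slot 5 ($146), Cove→Slot 1 ($117); total welfare W = $337.
Onyx receives Slot 5 at value $146, so the others get W − 146 = $191.
Without Onyx: best allocation of the remaining 2 bidders over all 3 slots is Apex→Slot 5 ($149), Cove→Slot 1 ($117), total $266.
VCG payment = (others' best without Onyx) − (others' welfare with Onyx) = 266 − 191 = $75.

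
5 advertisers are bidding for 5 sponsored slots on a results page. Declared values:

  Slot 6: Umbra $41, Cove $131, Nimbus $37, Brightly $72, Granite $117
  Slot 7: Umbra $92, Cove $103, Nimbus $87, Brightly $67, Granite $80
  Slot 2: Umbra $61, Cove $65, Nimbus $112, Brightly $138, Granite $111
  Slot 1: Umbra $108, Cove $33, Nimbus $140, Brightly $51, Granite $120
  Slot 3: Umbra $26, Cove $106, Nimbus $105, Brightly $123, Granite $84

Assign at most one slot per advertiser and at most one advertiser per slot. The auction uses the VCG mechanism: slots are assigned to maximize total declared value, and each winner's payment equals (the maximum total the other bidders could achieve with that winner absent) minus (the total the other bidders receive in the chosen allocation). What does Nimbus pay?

Efficient allocation: Umbra→Slot 7 ($92), Cove→Slot 6 ($131), Nimbus→Slot 1 ($140), Brightly→Slot 3 ($123), Granite→Slot 2 ($111); total welfare W = $597.
Nimbus receives Slot 1 at value $140, so the others get W − 140 = $457.
Without Nimbus: best allocation of the remaining 4 bidders over all 5 slots is Umbra→Slot 7 ($92), Cove→Slot 6 ($131), Brightly→Slot 2 ($138), Granite→Slot 1 ($120), total $481.
VCG payment = (others' best without Nimbus) − (others' welfare with Nimbus) = 481 − 457 = $24.

Nimbus pays $24.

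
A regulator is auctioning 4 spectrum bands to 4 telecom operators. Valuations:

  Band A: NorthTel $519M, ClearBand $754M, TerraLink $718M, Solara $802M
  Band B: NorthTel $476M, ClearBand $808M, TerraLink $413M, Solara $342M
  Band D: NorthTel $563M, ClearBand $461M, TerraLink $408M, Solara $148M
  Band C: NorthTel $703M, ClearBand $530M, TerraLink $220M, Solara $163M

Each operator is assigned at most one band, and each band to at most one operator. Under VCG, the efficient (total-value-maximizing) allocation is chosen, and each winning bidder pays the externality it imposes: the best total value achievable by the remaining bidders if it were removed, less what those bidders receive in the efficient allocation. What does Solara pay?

Efficient allocation: NorthTel→Band C ($703M), ClearBand→Band B ($808M), TerraLink→Band D ($408M), Solara→Band A ($802M); total welfare W = $2721M.
Solara receives Band A at value $802M, so the others get W − 802 = $1919M.
Without Solara: best allocation of the remaining 3 bidders over all 4 bands is NorthTel→Band C ($703M), ClearBand→Band B ($808M), TerraLink→Band A ($718M), total $2229M.
VCG payment = (others' best without Solara) − (others' welfare with Solara) = 2229 − 1919 = $310M.

Solara pays $310M.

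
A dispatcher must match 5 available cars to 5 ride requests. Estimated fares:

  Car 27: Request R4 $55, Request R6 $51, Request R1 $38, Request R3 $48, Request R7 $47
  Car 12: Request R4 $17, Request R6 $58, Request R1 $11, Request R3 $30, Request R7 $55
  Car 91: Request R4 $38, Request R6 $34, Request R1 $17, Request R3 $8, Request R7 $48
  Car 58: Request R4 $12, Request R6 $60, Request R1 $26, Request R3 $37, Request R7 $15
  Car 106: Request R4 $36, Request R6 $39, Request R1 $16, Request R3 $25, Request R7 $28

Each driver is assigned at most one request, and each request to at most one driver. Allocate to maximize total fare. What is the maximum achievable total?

Optimal: Car 27→Request R1 ($38), Car 12→Request R6 ($58), Car 91→Request R7 ($48), Car 58→Request R3 ($37), Car 106→Request R4 ($36) — total 38+58+48+37+36 = $217.
Swapping Car 12↔Car 91 (Car 12→Request R7 $55, Car 91→Request R6 $34) loses 17.
No other one-to-one assignment exceeds $217.

Maximum total: $217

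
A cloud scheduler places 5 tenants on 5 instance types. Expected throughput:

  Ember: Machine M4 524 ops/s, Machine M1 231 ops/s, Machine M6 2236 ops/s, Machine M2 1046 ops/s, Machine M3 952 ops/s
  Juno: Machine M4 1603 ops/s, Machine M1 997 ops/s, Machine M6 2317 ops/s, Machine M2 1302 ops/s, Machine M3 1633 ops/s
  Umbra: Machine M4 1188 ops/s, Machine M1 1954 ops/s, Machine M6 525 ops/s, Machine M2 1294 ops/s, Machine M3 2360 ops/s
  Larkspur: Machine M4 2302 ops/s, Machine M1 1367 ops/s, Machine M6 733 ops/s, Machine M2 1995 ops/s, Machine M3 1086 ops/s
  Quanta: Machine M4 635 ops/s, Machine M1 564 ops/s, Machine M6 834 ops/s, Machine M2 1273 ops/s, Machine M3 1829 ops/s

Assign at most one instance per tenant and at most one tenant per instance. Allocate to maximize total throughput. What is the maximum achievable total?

Optimal: Ember→Machine M6 (2236 ops/s), Juno→Machine M2 (1302 ops/s), Umbra→Machine M1 (1954 ops/s), Larkspur→Machine M4 (2302 ops/s), Quanta→Machine M3 (1829 ops/s) — total 2236+1302+1954+2302+1829 = 9623 ops/s.
Next-best assignment: Ember→Machine M6, Juno→Machine M4, Umbra→Machine M1, Larkspur→Machine M2, Quanta→Machine M3 = 9617 ops/s.

Max total: 9623 ops/s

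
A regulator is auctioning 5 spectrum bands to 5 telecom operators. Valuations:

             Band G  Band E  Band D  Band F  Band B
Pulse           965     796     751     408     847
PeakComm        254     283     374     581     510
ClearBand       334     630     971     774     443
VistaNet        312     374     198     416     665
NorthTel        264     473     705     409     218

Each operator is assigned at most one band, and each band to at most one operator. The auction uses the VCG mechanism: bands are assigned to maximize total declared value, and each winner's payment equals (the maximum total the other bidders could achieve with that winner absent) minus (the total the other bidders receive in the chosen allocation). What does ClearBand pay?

ClearBand pays $232M.

Efficient allocation: Pulse→Band G ($965M), PeakComm→Band F ($581M), ClearBand→Band D ($971M), VistaNet→Band B ($665M), NorthTel→Band E ($473M); total welfare W = $3655M.
ClearBand receives Band D at value $971M, so the others get W − 971 = $2684M.
Without ClearBand: best allocation of the remaining 4 bidders over all 5 bands is Pulse→Band G ($965M), PeakComm→Band F ($581M), VistaNet→Band B ($665M), NorthTel→Band D ($705M), total $2916M.
VCG payment = (others' best without ClearBand) − (others' welfare with ClearBand) = 2916 − 2684 = $232M.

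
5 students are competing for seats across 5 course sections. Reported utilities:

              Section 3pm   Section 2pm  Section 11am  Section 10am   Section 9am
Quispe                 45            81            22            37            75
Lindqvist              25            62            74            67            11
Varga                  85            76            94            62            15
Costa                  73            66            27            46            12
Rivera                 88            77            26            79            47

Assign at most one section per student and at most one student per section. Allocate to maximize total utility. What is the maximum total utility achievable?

Max total: 390 points

Optimal: Quispe→Section 9am (75 points), Lindqvist→Section 10am (67 points), Varga→Section 11am (94 points), Costa→Section 2pm (66 points), Rivera→Section 3pm (88 points) — total 75+67+94+66+88 = 390 points.
Row-greedy (each student in turn takes its best remaining section) gives 333 points, worse by 57.
Next-best assignment: Quispe→Section 9am, Lindqvist→Section 10am, Varga→Section 11am, Costa→Section 3pm, Rivera→Section 2pm = 386 points.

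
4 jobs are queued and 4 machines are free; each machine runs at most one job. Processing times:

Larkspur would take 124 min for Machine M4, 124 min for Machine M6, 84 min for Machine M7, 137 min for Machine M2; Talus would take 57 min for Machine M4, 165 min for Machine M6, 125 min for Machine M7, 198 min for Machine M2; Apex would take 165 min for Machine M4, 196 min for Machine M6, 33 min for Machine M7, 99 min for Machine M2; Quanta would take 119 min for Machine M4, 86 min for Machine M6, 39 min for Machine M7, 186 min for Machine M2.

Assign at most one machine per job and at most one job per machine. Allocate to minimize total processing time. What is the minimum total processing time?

Min total: 313 min

This is a one-to-one assignment (minimum-cost bipartite matching).
Optimal: Larkspur→Machine M2 (137 min), Talus→Machine M4 (57 min), Apex→Machine M7 (33 min), Quanta→Machine M6 (86 min) — total 137+57+33+86 = 313 min.
Row-greedy (each job in turn takes its cheapest remaining machine) gives 326 min, worse by 13.
Next-best assignment: Larkspur→Machine M6, Talus→Machine M4, Apex→Machine M2, Quanta→Machine M7 = 319 min.
Checked against all permutations: 313 min is optimal.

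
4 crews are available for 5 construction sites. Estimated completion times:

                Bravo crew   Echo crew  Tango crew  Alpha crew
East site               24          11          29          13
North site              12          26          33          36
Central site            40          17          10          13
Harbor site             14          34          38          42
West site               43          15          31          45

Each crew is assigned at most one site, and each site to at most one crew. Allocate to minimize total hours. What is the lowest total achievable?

Optimal: Bravo crew→North site (12 hours), Echo crew→West site (15 hours), Tango crew→Central site (10 hours), Alpha crew→East site (13 hours) — total 12+15+10+13 = 50 hours.
Next-best assignment: Bravo crew→Harbor site, Echo crew→West site, Tango crew→Central site, Alpha crew→East site = 52 hours.

Min total: 50 hours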